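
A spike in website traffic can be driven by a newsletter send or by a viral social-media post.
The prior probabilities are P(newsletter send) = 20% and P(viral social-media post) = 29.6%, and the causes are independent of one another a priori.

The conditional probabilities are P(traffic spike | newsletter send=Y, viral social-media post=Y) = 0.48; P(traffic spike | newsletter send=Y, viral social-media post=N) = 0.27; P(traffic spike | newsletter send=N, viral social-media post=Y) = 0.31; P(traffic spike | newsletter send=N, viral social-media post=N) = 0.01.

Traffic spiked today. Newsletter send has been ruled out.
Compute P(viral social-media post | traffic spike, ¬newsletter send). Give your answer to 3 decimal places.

Weight on viral social-media post=true, given the evidence: 0.31*0.296 = 0.091760
The normalizing constant is 0.01*0.704 + 0.31*0.296 = 0.098800
Posterior = 0.091760 / 0.098800 ≈ 0.929

P(viral social-media post | traffic spike, ¬newsletter send) ≈ 0.929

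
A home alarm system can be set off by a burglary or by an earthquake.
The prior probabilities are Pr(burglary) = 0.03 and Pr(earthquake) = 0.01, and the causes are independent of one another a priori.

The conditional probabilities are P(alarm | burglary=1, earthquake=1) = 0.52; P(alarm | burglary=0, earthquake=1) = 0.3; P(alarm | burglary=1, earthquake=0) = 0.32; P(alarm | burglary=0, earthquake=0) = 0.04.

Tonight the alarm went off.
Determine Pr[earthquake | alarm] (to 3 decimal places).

Pr[earthquake | alarm] ≈ 0.060

Enumerate the 4 (burglary, earthquake) configurations and weight by the priors:
  P(alarm) = 0.04×0.97×0.99 + 0.3×0.97×0.01 + 0.32×0.03×0.99 + 0.52×0.03×0.01
        = 0.038412 + 0.002910 + 0.009504 + 0.000156 = 0.050982
Configurations with earthquake contribute 0.003066, so
  P(earthquake | alarm) = 0.003066 / 0.050982 ≈ 0.060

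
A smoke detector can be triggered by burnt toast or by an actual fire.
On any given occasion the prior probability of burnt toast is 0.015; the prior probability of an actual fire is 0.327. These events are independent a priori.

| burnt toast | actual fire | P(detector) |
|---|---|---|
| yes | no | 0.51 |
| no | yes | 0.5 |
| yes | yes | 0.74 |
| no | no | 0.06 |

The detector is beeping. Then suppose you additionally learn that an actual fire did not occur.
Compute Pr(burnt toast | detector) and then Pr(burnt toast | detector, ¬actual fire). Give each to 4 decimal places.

Pr(burnt toast | detector) ≈ 0.0419; Pr(burnt toast | detector, ¬actual fire) ≈ 0.1146

Numerator (weight on configurations with burnt toast): 0.005148 + 0.003630 = 0.008778
Normalizer over all consistent configurations: 0.06·0.985·0.673 + 0.5·0.985·0.327 + 0.51·0.015·0.673 + 0.74·0.015·0.327 = 0.209600
Posterior = 0.008778 / 0.209600 ≈ 0.0419

Now condition on the additional information:
P(detector | ¬actual fire) = 0.06×0.985 + 0.51×0.015 = 0.059100 + 0.007650 = 0.066750
Restricting to configurations with burnt toast present: 0.51×0.015 = 0.007650.
So P(burnt toast | detector, ¬actual fire) = 0.007650/0.066750 ≈ 0.1146.
With actual fire excluded, burnt toast must carry more of the explanatory weight for the detector.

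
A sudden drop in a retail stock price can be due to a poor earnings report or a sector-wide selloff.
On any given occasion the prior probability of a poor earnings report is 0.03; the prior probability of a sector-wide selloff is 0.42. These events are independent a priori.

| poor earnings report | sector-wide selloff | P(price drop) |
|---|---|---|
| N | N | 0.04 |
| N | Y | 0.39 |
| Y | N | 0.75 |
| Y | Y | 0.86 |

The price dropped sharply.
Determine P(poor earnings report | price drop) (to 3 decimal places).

P(price drop) = 0.04*0.97*0.58 + 0.39*0.97*0.42 + 0.75*0.03*0.58 + 0.86*0.03*0.42 = 0.022504 + 0.158886 + 0.013050 + 0.010836 = 0.205276
Restricting to configurations with poor earnings report present: 0.013050 + 0.010836 = 0.023886.
Hence the posterior is 0.023886/0.205276 ≈ 0.116.

P(poor earnings report | price drop) ≈ 0.116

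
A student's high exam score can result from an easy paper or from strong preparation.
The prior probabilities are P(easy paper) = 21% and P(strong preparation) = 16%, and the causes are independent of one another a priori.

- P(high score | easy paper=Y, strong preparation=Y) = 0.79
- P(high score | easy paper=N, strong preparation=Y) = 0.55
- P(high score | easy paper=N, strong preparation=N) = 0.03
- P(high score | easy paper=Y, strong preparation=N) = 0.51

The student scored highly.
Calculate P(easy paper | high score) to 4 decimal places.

P(high score) = 0.03·0.79·0.84 + 0.55·0.79·0.16 + 0.51·0.21·0.84 + 0.79·0.21·0.16 = 0.019908 + 0.069520 + 0.089964 + 0.026544 = 0.205936
Of this, 0.116508 comes from 0.089964 + 0.026544 (the easy paper=true cases).
Hence the posterior is 0.116508/0.205936 ≈ 0.5657.

P(easy paper | high score) ≈ 0.5657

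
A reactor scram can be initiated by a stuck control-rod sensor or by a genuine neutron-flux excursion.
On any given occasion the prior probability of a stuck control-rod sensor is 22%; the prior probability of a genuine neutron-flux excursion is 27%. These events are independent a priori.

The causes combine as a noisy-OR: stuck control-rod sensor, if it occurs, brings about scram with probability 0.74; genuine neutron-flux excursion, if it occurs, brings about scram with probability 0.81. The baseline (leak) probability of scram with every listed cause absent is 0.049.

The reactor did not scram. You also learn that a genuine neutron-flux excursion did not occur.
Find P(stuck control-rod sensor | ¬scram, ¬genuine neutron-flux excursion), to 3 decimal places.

P(stuck control-rod sensor | ¬scram, ¬genuine neutron-flux excursion) ≈ 0.068

Under noisy-OR, P(scram | causes) = 1 − (1−0.049)·∏(1−qᵢ) over the active causes.
Weight on stuck control-rod sensor=true, given the evidence: 0.24726×0.22 = 0.054397
Denominator P(¬scram | ¬genuine neutron-flux excursion): 0.951×0.78 + 0.24726×0.22 = 0.796177
Posterior = 0.054397 / 0.796177 ≈ 0.068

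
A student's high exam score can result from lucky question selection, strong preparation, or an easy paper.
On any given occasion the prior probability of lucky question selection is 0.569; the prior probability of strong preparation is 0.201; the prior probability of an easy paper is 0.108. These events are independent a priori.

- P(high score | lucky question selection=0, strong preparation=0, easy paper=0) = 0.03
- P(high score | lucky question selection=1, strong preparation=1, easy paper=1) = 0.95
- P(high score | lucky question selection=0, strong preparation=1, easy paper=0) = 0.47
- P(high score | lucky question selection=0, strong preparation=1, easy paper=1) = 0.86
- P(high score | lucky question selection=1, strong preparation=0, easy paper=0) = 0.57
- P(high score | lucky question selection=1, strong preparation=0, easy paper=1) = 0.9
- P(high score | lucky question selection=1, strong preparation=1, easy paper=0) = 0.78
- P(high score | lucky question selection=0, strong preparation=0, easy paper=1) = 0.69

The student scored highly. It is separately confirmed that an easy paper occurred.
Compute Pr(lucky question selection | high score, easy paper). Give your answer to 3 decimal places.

Pr(lucky question selection | high score, easy paper) ≈ 0.624

Enumerate the 4 (lucky question selection, strong preparation) configurations and weight by the priors:
  P(high score | easy paper) = 0.69×0.431×0.799 + 0.86×0.431×0.201 + 0.9×0.569×0.799 + 0.95×0.569×0.201
        = 0.237615 + 0.074503 + 0.409168 + 0.108651 = 0.829937
Configurations with lucky question selection contribute 0.517819, so
  P(lucky question selection | high score, easy paper) = 0.517819 / 0.829937 ≈ 0.624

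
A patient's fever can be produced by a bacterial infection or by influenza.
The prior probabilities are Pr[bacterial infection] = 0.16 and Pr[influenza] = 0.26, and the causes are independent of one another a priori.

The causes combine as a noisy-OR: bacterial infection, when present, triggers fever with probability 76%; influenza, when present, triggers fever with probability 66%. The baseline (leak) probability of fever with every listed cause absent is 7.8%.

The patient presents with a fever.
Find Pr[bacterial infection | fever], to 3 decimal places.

Pr[bacterial infection | fever] ≈ 0.397

Under noisy-OR, P(fever | causes) = 1 − (1−0.078)·∏(1−qᵢ) over the active causes.
For the numerator, keep only bacterial infection=true terms: 0.092200 + 0.038470 = 0.130670
Denominator P(fever): 0.078·0.84·0.74 + 0.68652·0.84·0.26 + 0.77872·0.16·0.74 + 0.924765·0.16·0.26 = 0.329091
P(bacterial infection | fever) = 0.130670/0.329091 ≈ 0.397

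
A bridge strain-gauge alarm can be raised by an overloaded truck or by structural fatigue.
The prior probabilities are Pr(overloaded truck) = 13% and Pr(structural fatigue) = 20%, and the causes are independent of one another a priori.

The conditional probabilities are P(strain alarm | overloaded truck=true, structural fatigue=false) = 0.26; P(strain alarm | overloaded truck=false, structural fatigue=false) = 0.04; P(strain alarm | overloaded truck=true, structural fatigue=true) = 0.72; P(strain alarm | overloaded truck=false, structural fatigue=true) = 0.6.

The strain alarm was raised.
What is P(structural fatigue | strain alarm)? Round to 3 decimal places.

P(structural fatigue | strain alarm) ≈ 0.692

By total probability over the 4 (overloaded truck, structural fatigue) configurations:
  P(strain alarm) = 0.04*0.87*0.8 + 0.6*0.87*0.2 + 0.26*0.13*0.8 + 0.72*0.13*0.2
        = 0.027840 + 0.104400 + 0.027040 + 0.018720 = 0.178000
Configurations with structural fatigue contribute 0.123120, so
  P(structural fatigue | strain alarm) = 0.123120 / 0.178000 ≈ 0.692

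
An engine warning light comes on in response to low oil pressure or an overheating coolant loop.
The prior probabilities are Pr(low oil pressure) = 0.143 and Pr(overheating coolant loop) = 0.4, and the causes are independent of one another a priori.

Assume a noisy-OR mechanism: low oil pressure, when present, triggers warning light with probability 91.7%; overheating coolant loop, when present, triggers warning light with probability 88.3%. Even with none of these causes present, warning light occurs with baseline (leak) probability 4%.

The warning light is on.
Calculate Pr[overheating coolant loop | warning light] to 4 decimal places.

Under noisy-OR, P(warning light | causes) = 1 − (1−0.04)·∏(1−qᵢ) over the active causes.
P(warning light) = 0.04×0.857×0.6 + 0.88768×0.857×0.4 + 0.92032×0.143×0.6 + 0.990677×0.143×0.4 = 0.020568 + 0.304297 + 0.078963 + 0.056667 = 0.460495
The overheating coolant loop-present share is 0.304297 + 0.056667 = 0.360964.
P(overheating coolant loop | warning light) = 0.360964 / 0.460495 ≈ 0.7839

Pr[overheating coolant loop | warning light] ≈ 0.7839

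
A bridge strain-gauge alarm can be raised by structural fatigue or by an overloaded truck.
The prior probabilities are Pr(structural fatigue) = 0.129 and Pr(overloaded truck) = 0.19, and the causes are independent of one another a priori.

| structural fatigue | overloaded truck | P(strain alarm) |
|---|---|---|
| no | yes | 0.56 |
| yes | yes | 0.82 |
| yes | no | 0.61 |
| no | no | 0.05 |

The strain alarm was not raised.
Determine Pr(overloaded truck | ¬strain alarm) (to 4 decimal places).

P(¬strain alarm) = 0.95×0.871×0.81 + 0.44×0.871×0.19 + 0.39×0.129×0.81 + 0.18×0.129×0.19 = 0.670234 + 0.072816 + 0.040751 + 0.004412 = 0.788213
Restricting to configurations with overloaded truck present: 0.072816 + 0.004412 = 0.077228.
So P(overloaded truck | ¬strain alarm) = 0.077228/0.788213 ≈ 0.0980.

Pr(overloaded truck | ¬strain alarm) ≈ 0.0980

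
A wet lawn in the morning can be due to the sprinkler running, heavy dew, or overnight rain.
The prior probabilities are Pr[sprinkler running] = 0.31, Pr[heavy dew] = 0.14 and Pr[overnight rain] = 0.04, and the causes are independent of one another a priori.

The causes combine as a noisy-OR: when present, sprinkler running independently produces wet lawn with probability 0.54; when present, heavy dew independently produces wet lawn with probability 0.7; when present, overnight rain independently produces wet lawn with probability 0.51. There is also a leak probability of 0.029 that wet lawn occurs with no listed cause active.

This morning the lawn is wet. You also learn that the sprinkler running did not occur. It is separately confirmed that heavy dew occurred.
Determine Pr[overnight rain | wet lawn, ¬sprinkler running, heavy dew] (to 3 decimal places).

Pr[overnight rain | wet lawn, ¬sprinkler running, heavy dew] ≈ 0.048

Under noisy-OR, P(wet lawn | causes) = 1 − (1−0.029)·∏(1−qᵢ) over the active causes.
P(wet lawn | ¬sprinkler running, heavy dew) = 0.7087×0.96 + 0.857263×0.04 = 0.680352 + 0.034291 = 0.714643
The overnight rain-present share is 0.857263×0.04 = 0.034291.
P(overnight rain | wet lawn, ¬sprinkler running, heavy dew) = 0.034291 / 0.714643 ≈ 0.048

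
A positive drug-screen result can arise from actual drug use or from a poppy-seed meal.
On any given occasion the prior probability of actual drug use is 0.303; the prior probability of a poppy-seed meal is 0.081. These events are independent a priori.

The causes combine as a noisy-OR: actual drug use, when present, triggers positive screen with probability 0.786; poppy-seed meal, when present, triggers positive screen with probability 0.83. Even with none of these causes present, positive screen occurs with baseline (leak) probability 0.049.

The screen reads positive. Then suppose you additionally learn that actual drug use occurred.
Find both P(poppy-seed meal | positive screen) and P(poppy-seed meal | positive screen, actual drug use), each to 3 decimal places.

P(poppy-seed meal | positive screen) ≈ 0.219; P(poppy-seed meal | positive screen, actual drug use) ≈ 0.097

Under noisy-OR, P(positive screen | causes) = 1 − (1−0.049)·∏(1−qᵢ) over the active causes.
P(positive screen) = 0.049·0.697·0.919 + 0.83833·0.697·0.081 + 0.796486·0.303·0.919 + 0.965403·0.303·0.081 = 0.031387 + 0.047330 + 0.221787 + 0.023694 = 0.324198
The poppy-seed meal-present share is 0.047330 + 0.023694 = 0.071024.
Hence the posterior is 0.071024/0.324198 ≈ 0.219.

With the extra evidence:
Weight on poppy-seed meal=true, given the evidence: 0.965403·0.081 = 0.078198
The normalizing constant is 0.796486·0.919 + 0.965403·0.081 = 0.810169
Posterior = 0.078198 / 0.810169 ≈ 0.097
Conditioning on actual drug use lowers the posterior on poppy-seed meal: the classic explaining-away effect in a common-effect structure.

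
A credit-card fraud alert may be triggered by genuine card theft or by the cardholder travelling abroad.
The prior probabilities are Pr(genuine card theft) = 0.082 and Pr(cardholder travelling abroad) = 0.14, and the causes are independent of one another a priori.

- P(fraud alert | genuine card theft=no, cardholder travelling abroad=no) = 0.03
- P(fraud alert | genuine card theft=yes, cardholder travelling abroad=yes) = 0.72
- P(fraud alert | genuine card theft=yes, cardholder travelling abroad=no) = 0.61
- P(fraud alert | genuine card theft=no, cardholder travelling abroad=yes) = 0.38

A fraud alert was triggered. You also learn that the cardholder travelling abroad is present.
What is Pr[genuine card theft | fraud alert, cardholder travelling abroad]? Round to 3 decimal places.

By total probability over both values of genuine card theft:
  P(fraud alert | cardholder travelling abroad) = 0.38*0.918 + 0.72*0.082
        = 0.348840 + 0.059040 = 0.407880
Configurations with genuine card theft contribute 0.059040, so
  P(genuine card theft | fraud alert, cardholder travelling abroad) = 0.059040 / 0.407880 ≈ 0.145

Pr[genuine card theft | fraud alert, cardholder travelling abroad] ≈ 0.145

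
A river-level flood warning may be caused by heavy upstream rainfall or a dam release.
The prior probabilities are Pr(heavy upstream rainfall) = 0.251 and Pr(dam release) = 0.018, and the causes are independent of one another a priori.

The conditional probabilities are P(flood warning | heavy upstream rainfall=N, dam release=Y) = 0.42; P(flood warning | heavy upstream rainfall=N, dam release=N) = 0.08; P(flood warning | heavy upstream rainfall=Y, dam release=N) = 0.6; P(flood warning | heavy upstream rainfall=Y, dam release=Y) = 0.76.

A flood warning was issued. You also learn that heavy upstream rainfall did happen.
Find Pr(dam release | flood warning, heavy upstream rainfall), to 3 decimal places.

Weight on dam release=true, given the evidence: 0.76×0.018 = 0.013680
The normalizing constant is 0.6×0.982 + 0.76×0.018 = 0.602880
Posterior = 0.013680 / 0.602880 ≈ 0.023

Pr(dam release | flood warning, heavy upstream rainfall) ≈ 0.023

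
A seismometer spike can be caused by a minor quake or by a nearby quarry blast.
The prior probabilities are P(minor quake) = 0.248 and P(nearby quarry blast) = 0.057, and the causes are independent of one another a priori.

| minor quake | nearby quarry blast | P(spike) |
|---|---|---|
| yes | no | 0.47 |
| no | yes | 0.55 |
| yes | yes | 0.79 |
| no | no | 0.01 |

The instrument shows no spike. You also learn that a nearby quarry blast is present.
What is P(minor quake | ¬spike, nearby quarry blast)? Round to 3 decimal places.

Sum P(¬spike|·) weighted by the priors over both values of minor quake:
  P(¬spike | nearby quarry blast) = 0.45*0.752 + 0.21*0.248
        = 0.338400 + 0.052080 = 0.390480
Configurations with minor quake contribute 0.052080, so
  P(minor quake | ¬spike, nearby quarry blast) = 0.052080 / 0.390480 ≈ 0.133

P(minor quake | ¬spike, nearby quarry blast) ≈ 0.133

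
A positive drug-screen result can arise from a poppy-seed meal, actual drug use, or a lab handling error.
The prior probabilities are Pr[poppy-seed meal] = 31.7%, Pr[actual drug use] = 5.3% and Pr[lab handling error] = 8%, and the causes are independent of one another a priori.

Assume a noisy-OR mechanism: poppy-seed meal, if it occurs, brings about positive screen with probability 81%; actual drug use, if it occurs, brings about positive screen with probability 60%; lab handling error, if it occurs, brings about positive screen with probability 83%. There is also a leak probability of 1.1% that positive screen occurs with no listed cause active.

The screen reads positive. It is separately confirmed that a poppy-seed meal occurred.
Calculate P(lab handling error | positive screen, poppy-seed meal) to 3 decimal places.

P(lab handling error | positive screen, poppy-seed meal) ≈ 0.093

Under noisy-OR, P(positive screen | causes) = 1 − (1−0.011)·∏(1−qᵢ) over the active causes.
Numerator (weight on configurations with lab handling error): 0.073340 + 0.004186 = 0.077526
Denominator P(positive screen | poppy-seed meal): 0.81209·0.947·0.92 + 0.968055·0.947·0.08 + 0.924836·0.053·0.92 + 0.987222·0.053·0.08 = 0.830146
P(lab handling error | positive screen, poppy-seed meal) = 0.077526/0.830146 ≈ 0.093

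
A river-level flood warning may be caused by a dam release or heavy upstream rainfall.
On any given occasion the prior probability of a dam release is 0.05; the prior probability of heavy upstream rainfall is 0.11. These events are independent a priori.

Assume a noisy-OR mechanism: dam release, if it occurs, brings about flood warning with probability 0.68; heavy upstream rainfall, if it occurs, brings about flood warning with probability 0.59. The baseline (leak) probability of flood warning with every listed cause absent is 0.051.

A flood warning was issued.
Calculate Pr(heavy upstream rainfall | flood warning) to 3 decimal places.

Pr(heavy upstream rainfall | flood warning) ≈ 0.481

Under noisy-OR, P(flood warning | causes) = 1 − (1−0.051)·∏(1−qᵢ) over the active causes.
Numerator (weight on configurations with heavy upstream rainfall): 0.063840 + 0.004815 = 0.068655
The normalizing constant is 0.051*0.95*0.89 + 0.61091*0.95*0.11 + 0.69632*0.05*0.89 + 0.875491*0.05*0.11 = 0.142761
Posterior = 0.068655 / 0.142761 ≈ 0.481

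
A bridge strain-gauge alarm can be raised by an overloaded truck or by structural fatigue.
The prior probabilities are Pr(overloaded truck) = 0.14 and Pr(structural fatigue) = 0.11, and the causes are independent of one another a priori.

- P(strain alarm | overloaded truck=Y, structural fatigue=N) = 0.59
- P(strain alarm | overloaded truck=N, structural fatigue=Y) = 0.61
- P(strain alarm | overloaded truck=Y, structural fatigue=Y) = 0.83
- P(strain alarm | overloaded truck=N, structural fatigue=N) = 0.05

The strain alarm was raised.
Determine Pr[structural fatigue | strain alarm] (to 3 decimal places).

Pr[structural fatigue | strain alarm] ≈ 0.387

Weight on structural fatigue=true, given the evidence: 0.057706 + 0.012782 = 0.070488
Normalizer over all consistent configurations: 0.05·0.86·0.89 + 0.61·0.86·0.11 + 0.59·0.14·0.89 + 0.83·0.14·0.11 = 0.182272
Posterior = 0.070488 / 0.182272 ≈ 0.387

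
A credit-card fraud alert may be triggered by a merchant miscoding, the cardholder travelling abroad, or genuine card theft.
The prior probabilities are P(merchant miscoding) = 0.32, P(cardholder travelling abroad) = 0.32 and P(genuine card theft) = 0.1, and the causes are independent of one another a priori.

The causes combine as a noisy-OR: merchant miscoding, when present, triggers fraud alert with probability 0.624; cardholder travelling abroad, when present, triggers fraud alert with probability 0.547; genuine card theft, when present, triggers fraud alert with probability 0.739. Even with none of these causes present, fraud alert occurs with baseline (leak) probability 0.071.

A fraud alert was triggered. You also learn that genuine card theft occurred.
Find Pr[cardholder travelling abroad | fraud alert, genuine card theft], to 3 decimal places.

Pr[cardholder travelling abroad | fraud alert, genuine card theft] ≈ 0.347

Under noisy-OR, P(fraud alert | causes) = 1 − (1−0.071)·∏(1−qᵢ) over the active causes.
P(fraud alert | genuine card theft) = 0.757531*0.68*0.68 + 0.890162*0.68*0.32 + 0.908832*0.32*0.68 + 0.958701*0.32*0.32 = 0.350282 + 0.193699 + 0.197762 + 0.098171 = 0.839914
The cardholder travelling abroad-present share is 0.193699 + 0.098171 = 0.291870.
Hence the posterior is 0.291870/0.839914 ≈ 0.347.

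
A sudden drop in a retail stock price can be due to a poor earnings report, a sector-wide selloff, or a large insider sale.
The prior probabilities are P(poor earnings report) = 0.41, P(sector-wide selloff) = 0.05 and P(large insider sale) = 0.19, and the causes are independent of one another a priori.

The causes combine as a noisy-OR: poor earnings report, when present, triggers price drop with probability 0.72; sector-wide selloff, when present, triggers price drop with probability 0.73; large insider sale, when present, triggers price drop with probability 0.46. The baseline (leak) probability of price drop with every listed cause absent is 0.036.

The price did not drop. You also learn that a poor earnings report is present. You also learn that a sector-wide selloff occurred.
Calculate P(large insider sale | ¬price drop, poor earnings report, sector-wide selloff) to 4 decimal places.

P(large insider sale | ¬price drop, poor earnings report, sector-wide selloff) ≈ 0.1124

Under noisy-OR, P(price drop | causes) = 1 − (1−0.036)·∏(1−qᵢ) over the active causes.
P(¬price drop | poor earnings report, sector-wide selloff) = 0.072878×0.81 + 0.039354×0.19 = 0.059031 + 0.007477 = 0.066508
The large insider sale-present share is 0.039354×0.19 = 0.007477.
Hence the posterior is 0.007477/0.066508 ≈ 0.1124.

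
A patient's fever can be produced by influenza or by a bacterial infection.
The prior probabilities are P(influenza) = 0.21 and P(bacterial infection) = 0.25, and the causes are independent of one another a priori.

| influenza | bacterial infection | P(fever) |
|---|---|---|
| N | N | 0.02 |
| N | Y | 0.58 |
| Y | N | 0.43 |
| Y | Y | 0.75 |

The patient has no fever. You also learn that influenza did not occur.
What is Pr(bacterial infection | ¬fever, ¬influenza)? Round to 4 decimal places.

P(¬fever | ¬influenza) = 0.98×0.75 + 0.42×0.25 = 0.735000 + 0.105000 = 0.840000
Of this, 0.105000 comes from 0.42×0.25 (the bacterial infection=true cases).
So P(bacterial infection | ¬fever, ¬influenza) = 0.105000/0.840000 ≈ 0.1250.

Pr(bacterial infection | ¬fever, ¬influenza) ≈ 0.1250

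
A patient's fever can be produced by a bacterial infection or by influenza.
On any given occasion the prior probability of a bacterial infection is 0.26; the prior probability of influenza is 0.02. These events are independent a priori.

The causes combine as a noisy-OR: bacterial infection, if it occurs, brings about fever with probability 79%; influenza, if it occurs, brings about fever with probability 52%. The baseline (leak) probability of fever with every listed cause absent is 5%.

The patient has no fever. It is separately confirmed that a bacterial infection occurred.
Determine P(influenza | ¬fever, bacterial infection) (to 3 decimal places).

Under noisy-OR, P(fever | causes) = 1 − (1−0.05)·∏(1−qᵢ) over the active causes.
P(¬fever | bacterial infection) = 0.1995*0.98 + 0.09576*0.02 = 0.195510 + 0.001915 = 0.197425
Restricting to configurations with influenza present: 0.09576*0.02 = 0.001915.
So P(influenza | ¬fever, bacterial infection) = 0.001915/0.197425 ≈ 0.010.

P(influenza | ¬fever, bacterial infection) ≈ 0.010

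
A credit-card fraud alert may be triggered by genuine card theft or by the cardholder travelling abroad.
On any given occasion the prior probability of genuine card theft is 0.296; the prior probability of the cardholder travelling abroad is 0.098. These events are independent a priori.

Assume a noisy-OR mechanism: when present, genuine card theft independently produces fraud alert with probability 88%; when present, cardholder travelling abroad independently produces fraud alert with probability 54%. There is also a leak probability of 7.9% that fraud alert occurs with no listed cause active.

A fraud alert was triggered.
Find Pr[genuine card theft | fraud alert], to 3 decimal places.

Pr[genuine card theft | fraud alert] ≈ 0.747

Under noisy-OR, P(fraud alert | causes) = 1 − (1−0.079)·∏(1−qᵢ) over the active causes.
Enumerate the 4 (genuine card theft, cardholder travelling abroad) configurations and weight by the priors:
  P(fraud alert) = 0.079·0.704·0.902 + 0.57634·0.704·0.098 + 0.88948·0.296·0.902 + 0.949161·0.296·0.098
        = 0.050166 + 0.039763 + 0.237484 + 0.027533 = 0.354946
Keeping only the genuine card theft-present terms gives 0.265017, so
  P(genuine card theft | fraud alert) = 0.265017 / 0.354946 ≈ 0.747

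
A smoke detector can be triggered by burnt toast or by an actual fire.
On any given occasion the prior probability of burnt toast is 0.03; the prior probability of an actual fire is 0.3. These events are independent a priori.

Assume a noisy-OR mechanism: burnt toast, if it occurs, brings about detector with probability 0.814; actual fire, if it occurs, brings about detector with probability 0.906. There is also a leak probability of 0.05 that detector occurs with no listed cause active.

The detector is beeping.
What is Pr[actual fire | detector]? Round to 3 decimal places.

Pr[actual fire | detector] ≈ 0.842

Under noisy-OR, P(detector | causes) = 1 − (1−0.05)·∏(1−qᵢ) over the active causes.
Sum P(detector|·) weighted by the priors over the 4 (burnt toast, actual fire) configurations:
  P(detector) = 0.05*0.97*0.7 + 0.9107*0.97*0.3 + 0.8233*0.03*0.7 + 0.98339*0.03*0.3
        = 0.033950 + 0.265014 + 0.017289 + 0.008851 = 0.325104
Keeping only the actual fire-present terms gives 0.273865, so
  P(actual fire | detector) = 0.273865 / 0.325104 ≈ 0.842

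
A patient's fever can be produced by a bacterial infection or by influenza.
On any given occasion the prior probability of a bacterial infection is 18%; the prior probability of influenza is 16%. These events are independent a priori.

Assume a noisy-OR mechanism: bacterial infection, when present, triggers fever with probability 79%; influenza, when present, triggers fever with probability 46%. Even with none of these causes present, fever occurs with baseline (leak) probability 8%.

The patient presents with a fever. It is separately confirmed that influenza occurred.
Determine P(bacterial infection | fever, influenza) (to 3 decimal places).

P(bacterial infection | fever, influenza) ≈ 0.281

Under noisy-OR, P(fever | causes) = 1 − (1−0.08)·∏(1−qᵢ) over the active causes.
P(fever | influenza) = 0.5032*0.82 + 0.895672*0.18 = 0.412624 + 0.161221 = 0.573845
Of this, 0.161221 comes from 0.895672*0.18 (the bacterial infection=true cases).
P(bacterial infection | fever, influenza) = 0.161221 / 0.573845 ≈ 0.281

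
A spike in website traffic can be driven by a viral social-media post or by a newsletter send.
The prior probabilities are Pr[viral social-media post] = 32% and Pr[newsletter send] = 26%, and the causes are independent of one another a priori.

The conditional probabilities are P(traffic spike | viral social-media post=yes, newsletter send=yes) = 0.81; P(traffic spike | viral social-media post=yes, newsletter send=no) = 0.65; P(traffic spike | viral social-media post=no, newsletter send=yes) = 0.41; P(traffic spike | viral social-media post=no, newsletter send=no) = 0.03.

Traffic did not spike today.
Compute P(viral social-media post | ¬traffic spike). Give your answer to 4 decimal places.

P(viral social-media post | ¬traffic spike) ≈ 0.1428

Enumerate the 4 (viral social-media post, newsletter send) configurations and weight by the priors:
  P(¬traffic spike) = 0.97*0.68*0.74 + 0.59*0.68*0.26 + 0.35*0.32*0.74 + 0.19*0.32*0.26
        = 0.488104 + 0.104312 + 0.082880 + 0.015808 = 0.691104
Keeping only the viral social-media post-present terms gives 0.098688, so
  P(viral social-media post | ¬traffic spike) = 0.098688 / 0.691104 ≈ 0.1428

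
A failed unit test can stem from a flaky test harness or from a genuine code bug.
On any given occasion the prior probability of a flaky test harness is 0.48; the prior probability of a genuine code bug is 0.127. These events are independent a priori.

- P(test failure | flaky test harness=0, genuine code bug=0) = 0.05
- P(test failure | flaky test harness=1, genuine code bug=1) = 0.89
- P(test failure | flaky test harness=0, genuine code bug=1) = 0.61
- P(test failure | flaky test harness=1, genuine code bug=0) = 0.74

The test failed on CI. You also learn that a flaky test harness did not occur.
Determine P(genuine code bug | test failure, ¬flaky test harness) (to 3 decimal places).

P(genuine code bug | test failure, ¬flaky test harness) ≈ 0.640

For the numerator, keep only genuine code bug=true terms: 0.61·0.127 = 0.077470
The normalizing constant is 0.05·0.873 + 0.61·0.127 = 0.121120
P(genuine code bug | test failure, ¬flaky test harness) = 0.077470/0.121120 ≈ 0.640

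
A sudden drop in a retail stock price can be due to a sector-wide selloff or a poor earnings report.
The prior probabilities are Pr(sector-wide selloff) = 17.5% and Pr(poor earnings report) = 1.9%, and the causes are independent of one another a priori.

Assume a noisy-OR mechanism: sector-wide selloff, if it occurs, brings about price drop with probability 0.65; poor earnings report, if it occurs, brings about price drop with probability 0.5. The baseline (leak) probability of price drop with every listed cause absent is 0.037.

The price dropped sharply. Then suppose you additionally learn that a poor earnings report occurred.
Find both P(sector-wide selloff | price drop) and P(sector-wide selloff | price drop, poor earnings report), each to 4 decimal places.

Under noisy-OR, P(price drop | causes) = 1 − (1−0.037)·∏(1−qᵢ) over the active causes.
Sum P(price drop|·) weighted by the priors over the 4 (sector-wide selloff, poor earnings report) configurations:
  P(price drop) = 0.037*0.825*0.981 + 0.5185*0.825*0.019 + 0.66295*0.175*0.981 + 0.831475*0.175*0.019
        = 0.029945 + 0.008127 + 0.113812 + 0.002765 = 0.154649
Keeping only the sector-wide selloff-present terms gives 0.116577, so
  P(sector-wide selloff | price drop) = 0.116577 / 0.154649 ≈ 0.7538

Now condition on the additional information:
Numerator (weight on configurations with sector-wide selloff): 0.831475·0.175 = 0.145508
Normalizer over all consistent configurations: 0.5185·0.825 + 0.831475·0.175 = 0.573270
P(sector-wide selloff | price drop, poor earnings report) = 0.145508/0.573270 ≈ 0.2538
Conditioning on poor earnings report lowers the posterior on sector-wide selloff: the classic explaining-away effect in a common-effect structure.

P(sector-wide selloff | price drop) ≈ 0.7538; P(sector-wide selloff | price drop, poor earnings report) ≈ 0.2538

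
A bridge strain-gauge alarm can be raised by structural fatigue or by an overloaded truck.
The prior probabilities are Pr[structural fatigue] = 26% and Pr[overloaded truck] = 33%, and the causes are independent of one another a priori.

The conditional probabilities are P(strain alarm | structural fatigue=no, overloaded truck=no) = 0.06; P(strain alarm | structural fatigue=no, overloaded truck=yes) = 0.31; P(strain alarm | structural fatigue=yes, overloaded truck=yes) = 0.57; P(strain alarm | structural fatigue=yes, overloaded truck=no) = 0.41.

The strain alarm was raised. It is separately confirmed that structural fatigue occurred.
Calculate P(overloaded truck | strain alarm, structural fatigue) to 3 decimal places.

P(overloaded truck | strain alarm, structural fatigue) ≈ 0.406

Enumerate both values of overloaded truck and weight by the priors:
  P(strain alarm | structural fatigue) = 0.41·0.67 + 0.57·0.33
        = 0.274700 + 0.188100 = 0.462800
Keeping only the overloaded truck-present terms gives 0.188100, so
  P(overloaded truck | strain alarm, structural fatigue) = 0.188100 / 0.462800 ≈ 0.406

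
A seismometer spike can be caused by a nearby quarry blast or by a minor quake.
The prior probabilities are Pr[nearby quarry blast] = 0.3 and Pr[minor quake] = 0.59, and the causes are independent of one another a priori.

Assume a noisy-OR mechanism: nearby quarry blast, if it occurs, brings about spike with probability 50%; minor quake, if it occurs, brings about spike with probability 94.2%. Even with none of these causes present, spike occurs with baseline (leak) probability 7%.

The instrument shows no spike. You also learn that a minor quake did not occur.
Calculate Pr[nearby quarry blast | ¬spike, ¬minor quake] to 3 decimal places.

Under noisy-OR, P(spike | causes) = 1 − (1−0.07)·∏(1−qᵢ) over the active causes.
Weight on nearby quarry blast=true, given the evidence: 0.465·0.3 = 0.139500
Denominator P(¬spike | ¬minor quake): 0.93·0.7 + 0.465·0.3 = 0.790500
P(nearby quarry blast | ¬spike, ¬minor quake) = 0.139500/0.790500 ≈ 0.176

Pr[nearby quarry blast | ¬spike, ¬minor quake] ≈ 0.176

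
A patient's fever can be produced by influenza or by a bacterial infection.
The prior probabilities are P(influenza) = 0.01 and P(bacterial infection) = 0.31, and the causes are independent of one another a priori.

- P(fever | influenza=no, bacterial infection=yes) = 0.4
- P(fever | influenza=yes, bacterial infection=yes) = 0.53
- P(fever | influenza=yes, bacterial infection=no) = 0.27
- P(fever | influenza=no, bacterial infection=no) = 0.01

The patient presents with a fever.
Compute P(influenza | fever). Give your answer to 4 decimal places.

P(fever) = 0.01*0.99*0.69 + 0.4*0.99*0.31 + 0.27*0.01*0.69 + 0.53*0.01*0.31 = 0.006831 + 0.122760 + 0.001863 + 0.001643 = 0.133097
Of this, 0.003506 comes from 0.001863 + 0.001643 (the influenza=true cases).
P(influenza | fever) = 0.003506 / 0.133097 ≈ 0.0263

P(influenza | fever) ≈ 0.0263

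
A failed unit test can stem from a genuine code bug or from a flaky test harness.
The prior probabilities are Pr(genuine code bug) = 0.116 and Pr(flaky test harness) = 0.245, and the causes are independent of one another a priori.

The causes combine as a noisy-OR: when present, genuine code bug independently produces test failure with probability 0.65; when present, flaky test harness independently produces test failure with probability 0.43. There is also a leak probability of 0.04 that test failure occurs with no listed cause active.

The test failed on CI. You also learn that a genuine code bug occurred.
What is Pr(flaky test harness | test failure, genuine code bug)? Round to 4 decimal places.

Under noisy-OR, P(test failure | causes) = 1 − (1−0.04)·∏(1−qᵢ) over the active causes.
Numerator (weight on configurations with flaky test harness): 0.80848·0.245 = 0.198078
Denominator P(test failure | genuine code bug): 0.664·0.755 + 0.80848·0.245 = 0.699398
P(flaky test harness | test failure, genuine code bug) = 0.198078/0.699398 ≈ 0.2832

Pr(flaky test harness | test failure, genuine code bug) ≈ 0.2832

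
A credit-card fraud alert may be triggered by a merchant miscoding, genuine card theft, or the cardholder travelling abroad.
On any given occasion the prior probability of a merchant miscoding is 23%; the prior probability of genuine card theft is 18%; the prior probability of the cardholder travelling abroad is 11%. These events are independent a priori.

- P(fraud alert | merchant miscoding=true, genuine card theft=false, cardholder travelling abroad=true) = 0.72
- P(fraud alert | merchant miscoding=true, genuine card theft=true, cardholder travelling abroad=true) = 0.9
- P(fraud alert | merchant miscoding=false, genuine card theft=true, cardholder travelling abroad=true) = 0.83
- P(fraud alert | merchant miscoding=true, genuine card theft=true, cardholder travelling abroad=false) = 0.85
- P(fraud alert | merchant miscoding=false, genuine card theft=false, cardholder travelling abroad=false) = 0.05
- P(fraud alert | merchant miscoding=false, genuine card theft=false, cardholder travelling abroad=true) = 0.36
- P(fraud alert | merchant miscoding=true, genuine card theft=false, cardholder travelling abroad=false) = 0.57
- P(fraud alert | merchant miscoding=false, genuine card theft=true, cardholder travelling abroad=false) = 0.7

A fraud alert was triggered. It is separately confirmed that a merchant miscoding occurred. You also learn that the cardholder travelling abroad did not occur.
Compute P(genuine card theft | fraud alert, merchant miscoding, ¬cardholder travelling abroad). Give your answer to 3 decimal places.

P(genuine card theft | fraud alert, merchant miscoding, ¬cardholder travelling abroad) ≈ 0.247

Sum P(fraud alert|·) weighted by the priors over both values of genuine card theft:
  P(fraud alert | merchant miscoding, ¬cardholder travelling abroad) = 0.57×0.82 + 0.85×0.18
        = 0.467400 + 0.153000 = 0.620400
Keeping only the genuine card theft-present terms gives 0.153000, so
  P(genuine card theft | fraud alert, merchant miscoding, ¬cardholder travelling abroad) = 0.153000 / 0.620400 ≈ 0.247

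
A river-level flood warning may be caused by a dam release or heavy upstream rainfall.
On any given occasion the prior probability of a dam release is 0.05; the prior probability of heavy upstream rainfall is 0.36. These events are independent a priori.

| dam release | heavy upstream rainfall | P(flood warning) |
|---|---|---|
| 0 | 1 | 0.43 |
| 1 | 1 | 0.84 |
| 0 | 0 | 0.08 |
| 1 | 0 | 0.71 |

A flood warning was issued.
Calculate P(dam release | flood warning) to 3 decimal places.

For the numerator, keep only dam release=true terms: 0.022720 + 0.015120 = 0.037840
Normalizer over all consistent configurations: 0.08×0.95×0.64 + 0.43×0.95×0.36 + 0.71×0.05×0.64 + 0.84×0.05×0.36 = 0.233540
Posterior = 0.037840 / 0.233540 ≈ 0.162

P(dam release | flood warning) ≈ 0.162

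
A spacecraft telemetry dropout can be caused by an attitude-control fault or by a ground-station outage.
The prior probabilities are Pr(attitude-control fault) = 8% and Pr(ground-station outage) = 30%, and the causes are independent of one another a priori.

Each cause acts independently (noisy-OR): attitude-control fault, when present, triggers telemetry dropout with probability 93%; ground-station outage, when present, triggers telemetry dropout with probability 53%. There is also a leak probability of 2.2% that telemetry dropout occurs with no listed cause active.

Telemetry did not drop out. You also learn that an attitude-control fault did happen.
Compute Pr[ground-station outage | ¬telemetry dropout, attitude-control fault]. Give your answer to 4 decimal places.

Under noisy-OR, P(telemetry dropout | causes) = 1 − (1−0.022)·∏(1−qᵢ) over the active causes.
P(¬telemetry dropout | attitude-control fault) = 0.06846*0.7 + 0.032176*0.3 = 0.047922 + 0.009653 = 0.057575
The ground-station outage-present share is 0.032176*0.3 = 0.009653.
P(ground-station outage | ¬telemetry dropout, attitude-control fault) = 0.009653 / 0.057575 ≈ 0.1677

Pr[ground-station outage | ¬telemetry dropout, attitude-control fault] ≈ 0.1677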